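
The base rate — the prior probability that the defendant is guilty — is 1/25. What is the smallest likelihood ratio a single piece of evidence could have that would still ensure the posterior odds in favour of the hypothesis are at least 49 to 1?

1176

Prior odds = 0.04/0.96 = 1/24.
Target odds = 49.
Required Bayes factor = 49 ÷ (1/24) = 1176.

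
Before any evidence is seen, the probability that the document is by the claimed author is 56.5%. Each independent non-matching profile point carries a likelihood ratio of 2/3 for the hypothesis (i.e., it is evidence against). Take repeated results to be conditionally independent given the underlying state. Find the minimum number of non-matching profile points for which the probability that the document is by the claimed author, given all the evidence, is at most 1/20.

8

Prior odds = 0.565/0.435 = 113/87.
Likelihood ratio per non-matching profile point = 2/3.
Target posterior odds = 0.05/0.95 = 1/19.
Require (2/3)ⁿ ≤ 1/19 ÷ (113/87) = 87/2147.
(2/3)⁷ = 128/2187 is still above 87/2147 but (2/3)⁸ = 256/6561 is at or below it, so n = 8.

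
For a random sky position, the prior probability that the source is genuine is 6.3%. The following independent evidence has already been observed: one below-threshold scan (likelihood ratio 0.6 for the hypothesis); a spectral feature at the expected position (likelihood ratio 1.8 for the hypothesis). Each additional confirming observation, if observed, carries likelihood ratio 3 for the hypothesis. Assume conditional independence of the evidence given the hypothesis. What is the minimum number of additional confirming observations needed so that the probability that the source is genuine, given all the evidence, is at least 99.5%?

Prior odds = 0.063/0.937 = 63/937.
Combined Bayes factor of the evidence already in hand = 0.6 × 1.8 = 1.08.
Odds after that evidence = (63/937) × 1.08 = 1701/23425.
Target odds = 0.995/0.005 = 199.
Need 3ⁿ ≥ 199 ÷ (1701/23425) = 4661575/1701.
3⁷ = 2187 falls short of 4661575/1701 but 3⁸ = 6561 reaches it, so n = 8.

8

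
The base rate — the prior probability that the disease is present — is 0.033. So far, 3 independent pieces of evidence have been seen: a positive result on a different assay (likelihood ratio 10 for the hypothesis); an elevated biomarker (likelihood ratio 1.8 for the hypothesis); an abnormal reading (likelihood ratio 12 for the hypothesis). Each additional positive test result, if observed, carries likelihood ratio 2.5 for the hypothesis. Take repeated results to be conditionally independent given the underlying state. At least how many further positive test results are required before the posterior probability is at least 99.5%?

Prior odds = 0.033/0.967 = 33/967.
Combined Bayes factor of the evidence already in hand = 10 × 1.8 × 12 = 216.
Odds after that evidence = (33/967) × 216 = 7128/967.
Target odds = 0.995/0.005 = 199.
Need 2.5ⁿ ≥ 199 ÷ (7128/967) = 192433/7128.
2.5³ = 15.625 falls short of 192433/7128 but 2.5⁴ = 39.0625 reaches it, so n = 4.

4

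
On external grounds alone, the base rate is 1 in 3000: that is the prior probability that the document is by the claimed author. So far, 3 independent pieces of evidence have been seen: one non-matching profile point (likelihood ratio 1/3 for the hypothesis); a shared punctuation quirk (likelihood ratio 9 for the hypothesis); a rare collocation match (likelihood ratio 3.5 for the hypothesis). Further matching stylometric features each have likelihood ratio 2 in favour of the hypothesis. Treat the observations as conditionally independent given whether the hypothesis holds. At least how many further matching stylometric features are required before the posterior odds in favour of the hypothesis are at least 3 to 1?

10

Prior odds = (1/3000)/(2999/3000) = 1/2999.
Combined Bayes factor of the evidence already in hand = (1/3) × 9 × 3.5 = 10.5.
Odds after that evidence = (1/2999) × 10.5 = 21/5998.
Target odds = 3.
Need 2ⁿ ≥ 3 ÷ (21/5998) = 5998/7.
2⁹ = 512 falls short of 5998/7 but 2¹⁰ = 1024 reaches it, so n = 10.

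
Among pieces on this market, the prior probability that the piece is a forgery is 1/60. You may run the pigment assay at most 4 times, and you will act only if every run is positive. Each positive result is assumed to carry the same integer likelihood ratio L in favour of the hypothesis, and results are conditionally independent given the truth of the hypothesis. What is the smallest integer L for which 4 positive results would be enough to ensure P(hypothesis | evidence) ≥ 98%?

8

Prior odds = (1/60)/(59/60) = 1/59.
Target odds = 0.98/0.02 = 49.
Need L⁴ ≥ 49 ÷ (1/59) = 2891.
7⁴ = 2401 < 2891 ≤ 4096 = 8⁴, so L = 8.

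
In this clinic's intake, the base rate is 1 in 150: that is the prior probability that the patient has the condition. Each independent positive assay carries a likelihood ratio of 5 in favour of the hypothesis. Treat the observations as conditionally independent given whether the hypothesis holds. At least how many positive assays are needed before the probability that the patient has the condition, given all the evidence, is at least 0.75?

4

Prior odds = (1/150)/(149/150) = 1/149.
Likelihood ratio per positive assay = 5.
Target posterior odds = 0.75/0.25 = 3.
Need (1/149) × 5ⁿ ≥ 3, i.e. 5ⁿ ≥ 447.
5³ = 125 falls short of 447 but 5⁴ = 625 reaches it, so n = 4.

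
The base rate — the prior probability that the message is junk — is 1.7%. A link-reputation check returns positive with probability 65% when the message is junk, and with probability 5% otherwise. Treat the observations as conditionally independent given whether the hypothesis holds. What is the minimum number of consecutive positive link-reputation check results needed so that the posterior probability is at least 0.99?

Prior odds: 0.017 ÷ 0.983 = 17/983.
Likelihood ratio of a positive result = 0.65/0.05 = 13.
Target odds: 0.99 ÷ 0.01 = 99.
Require 13ⁿ ≥ 99 ÷ (17/983) = 97317/17.
13³ = 2197 falls short of 97317/17 but 13⁴ = 28561 reaches it, so n = 4.

4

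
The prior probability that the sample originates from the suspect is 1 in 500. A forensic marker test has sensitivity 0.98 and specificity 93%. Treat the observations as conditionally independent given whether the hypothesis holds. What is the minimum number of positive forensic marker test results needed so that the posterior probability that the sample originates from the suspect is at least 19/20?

4

Prior odds: 0.002 ÷ 0.998 = 1/499.
False-positive rate = 1 − 0.93 = 0.07; likelihood ratio of a positive = 0.98/0.07 = 14.
Target posterior odds = 0.95/0.05 = 19.
Require 14ⁿ ≥ 19 ÷ (1/499) = 9481.
14³ = 2744 falls short of 9481 but 14⁴ = 38416 reaches it, so n = 4.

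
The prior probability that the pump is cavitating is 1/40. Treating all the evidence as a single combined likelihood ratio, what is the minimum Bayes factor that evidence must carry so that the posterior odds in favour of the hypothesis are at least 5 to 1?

Prior odds = 0.025/0.975 = 1/39.
Target odds = 5.
Required Bayes factor = 5 ÷ (1/39) = 195.

195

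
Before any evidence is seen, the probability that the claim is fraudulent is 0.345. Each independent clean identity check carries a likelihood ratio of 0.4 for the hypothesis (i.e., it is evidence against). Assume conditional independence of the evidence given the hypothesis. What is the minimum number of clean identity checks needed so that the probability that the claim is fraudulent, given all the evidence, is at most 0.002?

7

Prior odds = 0.345/0.655 = 69/131.
Likelihood ratio per clean identity check = 0.4.
Target odds: 0.002 ÷ 0.998 = 1/499.
Require 0.4ⁿ ≤ 1/499 ÷ (69/131) = 131/34431.
0.4⁶ = 64/15625 is still above 131/34431 but 0.4⁷ = 128/78125 is at or below it, so n = 7.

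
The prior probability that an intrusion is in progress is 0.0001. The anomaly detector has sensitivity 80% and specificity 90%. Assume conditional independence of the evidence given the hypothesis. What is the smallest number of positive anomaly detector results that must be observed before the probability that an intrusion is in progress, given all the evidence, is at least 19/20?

6

Prior odds: 0.0001 ÷ 0.9999 = 1/9999.
False-positive rate = 1 − 0.9 = 0.1; likelihood ratio of a positive = 0.8/0.1 = 8.
Target odds: 0.95 ÷ 0.05 = 19.
Need (1/9999) × 8ⁿ ≥ 19, i.e. 8ⁿ ≥ 189981.
8⁵ = 32768 falls short of 189981 but 8⁶ = 262144 reaches it, so n = 6.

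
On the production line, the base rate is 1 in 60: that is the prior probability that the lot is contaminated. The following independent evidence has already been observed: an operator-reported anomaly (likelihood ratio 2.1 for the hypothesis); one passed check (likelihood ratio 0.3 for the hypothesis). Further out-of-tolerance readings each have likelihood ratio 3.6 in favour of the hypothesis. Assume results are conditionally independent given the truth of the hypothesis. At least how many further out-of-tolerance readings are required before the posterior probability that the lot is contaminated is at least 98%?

Prior odds = (1/60)/(59/60) = 1/59.
Combined Bayes factor of the evidence already in hand = 2.1 × 0.3 = 0.63.
Odds after that evidence = (1/59) × 0.63 = 63/5900.
Target odds = 0.98/0.02 = 49.
Need 3.6ⁿ ≥ 49 ÷ (63/5900) = 41300/9.
3.6⁶ = 34012224/15625 falls short of 41300/9 but 3.6⁷ = 612220032/78125 reaches it, so n = 7.

7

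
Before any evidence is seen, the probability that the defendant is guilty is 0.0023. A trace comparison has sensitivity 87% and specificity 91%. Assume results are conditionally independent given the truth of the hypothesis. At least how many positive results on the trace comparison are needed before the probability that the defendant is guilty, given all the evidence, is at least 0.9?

Prior odds: 0.0023 ÷ 0.9977 = 23/9977.
False-positive rate = 1 − 0.91 = 0.09; likelihood ratio of a positive = 0.87/0.09 = 29/3.
Target odds: 0.9 ÷ 0.1 = 9.
Need (23/9977) × (29/3)ⁿ ≥ 9, i.e. (29/3)ⁿ ≥ 89793/23.
(29/3)³ = 24389/27 falls short of 89793/23 but (29/3)⁴ = 707281/81 reaches it, so n = 4.

4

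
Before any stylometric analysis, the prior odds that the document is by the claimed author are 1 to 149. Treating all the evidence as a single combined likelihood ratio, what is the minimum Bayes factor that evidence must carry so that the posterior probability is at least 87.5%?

1043

Prior odds = 1/149.
Target odds = 0.875/0.125 = 7.
Required Bayes factor = 7 ÷ (1/149) = 1043.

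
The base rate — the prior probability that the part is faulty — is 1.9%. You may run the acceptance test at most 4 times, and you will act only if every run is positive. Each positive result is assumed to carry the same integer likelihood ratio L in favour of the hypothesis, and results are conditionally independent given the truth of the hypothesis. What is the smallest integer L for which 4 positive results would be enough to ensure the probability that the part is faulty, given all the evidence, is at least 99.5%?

11

Prior odds = 0.019/0.981 = 19/981.
Target odds = 0.995/0.005 = 199.
Need L⁴ ≥ 199 ÷ (19/981) = 195219/19.
10⁴ = 10000 < 195219/19 ≤ 14641 = 11⁴, so L = 11.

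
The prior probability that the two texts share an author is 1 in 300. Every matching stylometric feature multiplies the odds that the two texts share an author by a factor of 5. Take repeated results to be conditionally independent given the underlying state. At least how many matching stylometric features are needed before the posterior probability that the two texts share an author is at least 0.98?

6

Prior odds: (1/300) ÷ (299/300) = 1/299.
Likelihood ratio per matching stylometric feature = 5.
Target odds: 0.98 ÷ 0.02 = 49.
Need (1/299) × 5ⁿ ≥ 49, i.e. 5ⁿ ≥ 14651.
5⁵ = 3125 falls short of 14651 but 5⁶ = 15625 reaches it, so n = 6.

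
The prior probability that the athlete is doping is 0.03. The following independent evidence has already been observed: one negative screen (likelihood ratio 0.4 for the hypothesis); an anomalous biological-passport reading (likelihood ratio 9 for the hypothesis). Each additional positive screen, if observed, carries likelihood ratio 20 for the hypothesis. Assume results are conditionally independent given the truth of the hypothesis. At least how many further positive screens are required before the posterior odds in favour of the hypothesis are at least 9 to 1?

2

Prior odds = 0.03/0.97 = 3/97.
Combined Bayes factor of the evidence already in hand = 0.4 × 9 = 3.6.
Odds after that evidence = (3/97) × 3.6 = 54/485.
Target odds = 9.
Need 20ⁿ ≥ 9 ÷ (54/485) = 485/6.
20¹ = 20 falls short of 485/6 but 20² = 400 reaches it, so n = 2.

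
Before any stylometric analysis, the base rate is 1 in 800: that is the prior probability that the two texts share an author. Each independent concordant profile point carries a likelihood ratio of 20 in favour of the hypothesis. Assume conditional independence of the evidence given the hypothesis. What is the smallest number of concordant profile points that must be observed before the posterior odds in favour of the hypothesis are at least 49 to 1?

Prior odds = 0.00125/0.99875 = 1/799.
Likelihood ratio per concordant profile point = 20.
Target odds = 49.
Need (1/799) × 20ⁿ ≥ 49, i.e. 20ⁿ ≥ 39151.
20³ = 8000 falls short of 39151 but 20⁴ = 160000 reaches it, so n = 4.

4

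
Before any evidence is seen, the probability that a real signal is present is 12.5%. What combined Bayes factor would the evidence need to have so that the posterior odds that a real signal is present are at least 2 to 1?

Prior odds = 0.125/0.875 = 1/7.
Target odds = 2.
Required Bayes factor = 2 ÷ (1/7) = 14.

14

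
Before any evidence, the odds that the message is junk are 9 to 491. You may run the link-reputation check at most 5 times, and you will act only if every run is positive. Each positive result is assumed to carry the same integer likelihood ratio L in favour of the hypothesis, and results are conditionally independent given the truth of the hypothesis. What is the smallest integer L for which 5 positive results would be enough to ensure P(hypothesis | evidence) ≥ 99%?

Prior odds = 9/491.
Target odds = 0.99/0.01 = 99.
Need L⁵ ≥ 99 ÷ (9/491) = 5401.
5⁵ = 3125 < 5401 ≤ 7776 = 6⁵, so L = 6.

6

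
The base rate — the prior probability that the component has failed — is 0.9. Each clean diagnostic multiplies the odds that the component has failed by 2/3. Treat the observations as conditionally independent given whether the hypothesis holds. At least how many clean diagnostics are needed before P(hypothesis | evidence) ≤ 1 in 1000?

Prior odds: 0.9 ÷ 0.1 = 9.
Likelihood ratio per clean diagnostic = 2/3.
Target posterior odds = 0.001/0.999 = 1/999.
Need 9 × (2/3)ⁿ ≤ 1/999, i.e. (2/3)ⁿ ≤ 1/8991.
(2/3)²² ≈0.000133657 is still above 1/8991 but (2/3)²³ ≈8.91048e-05 is at or below it, so n = 23.

23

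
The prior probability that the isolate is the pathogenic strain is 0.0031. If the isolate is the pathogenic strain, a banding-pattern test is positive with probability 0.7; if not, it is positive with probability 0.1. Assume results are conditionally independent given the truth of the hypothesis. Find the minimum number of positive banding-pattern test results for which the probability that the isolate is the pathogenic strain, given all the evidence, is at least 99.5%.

6

Prior odds: 0.0031 ÷ 0.9969 = 31/9969.
Likelihood ratio of a positive = 0.7/0.1 = 7.
Target posterior odds = 0.995/0.005 = 199.
Require 7ⁿ ≥ 199 ÷ (31/9969) = 1983831/31.
7⁵ = 16807 falls short of 1983831/31 but 7⁶ = 117649 reaches it, so n = 6.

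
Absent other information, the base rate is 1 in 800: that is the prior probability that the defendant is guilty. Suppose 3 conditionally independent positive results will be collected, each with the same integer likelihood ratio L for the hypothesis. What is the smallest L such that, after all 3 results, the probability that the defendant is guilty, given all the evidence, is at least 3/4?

Prior odds = 0.00125/0.99875 = 1/799.
Target odds = 0.75/0.25 = 3.
Need L³ ≥ 3 ÷ (1/799) = 2397.
13³ = 2197 < 2397 ≤ 2744 = 14³, so L = 14.

14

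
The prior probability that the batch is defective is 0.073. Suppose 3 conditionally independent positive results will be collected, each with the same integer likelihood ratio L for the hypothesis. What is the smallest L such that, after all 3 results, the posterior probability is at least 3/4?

Prior odds = 0.073/0.927 = 73/927.
Target odds = 0.75/0.25 = 3.
Need L³ ≥ 3 ÷ (73/927) = 2781/73.
3³ = 27 < 2781/73 ≤ 64 = 4³, so L = 4.

4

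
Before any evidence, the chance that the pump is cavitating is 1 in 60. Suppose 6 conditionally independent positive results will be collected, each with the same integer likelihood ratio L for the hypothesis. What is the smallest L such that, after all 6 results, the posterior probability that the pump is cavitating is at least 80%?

Prior odds = (1/60)/(59/60) = 1/59.
Target odds = 0.8/0.2 = 4.
Need L⁶ ≥ 4 ÷ (1/59) = 236.
2⁶ = 64 < 236 ≤ 729 = 3⁶, so L = 3.

3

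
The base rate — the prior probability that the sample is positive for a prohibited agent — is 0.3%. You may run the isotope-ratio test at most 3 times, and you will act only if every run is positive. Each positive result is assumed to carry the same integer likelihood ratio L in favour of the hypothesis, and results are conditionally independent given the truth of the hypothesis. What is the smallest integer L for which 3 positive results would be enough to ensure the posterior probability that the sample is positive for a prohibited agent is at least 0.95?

Prior odds = 0.003/0.997 = 3/997.
Target odds = 0.95/0.05 = 19.
Need L³ ≥ 19 ÷ (3/997) = 18943/3.
18³ = 5832 < 18943/3 ≤ 6859 = 19³, so L = 19.

19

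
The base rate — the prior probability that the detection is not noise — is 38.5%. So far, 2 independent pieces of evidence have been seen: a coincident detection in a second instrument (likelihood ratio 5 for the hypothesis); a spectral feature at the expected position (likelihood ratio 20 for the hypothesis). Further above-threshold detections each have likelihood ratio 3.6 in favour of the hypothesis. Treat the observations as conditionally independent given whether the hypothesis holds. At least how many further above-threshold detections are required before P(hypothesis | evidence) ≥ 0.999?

3

Prior odds = 0.385/0.615 = 77/123.
Combined Bayes factor of the evidence already in hand = 5 × 20 = 100.
Odds after that evidence = (77/123) × 100 = 7700/123.
Target odds = 0.999/0.001 = 999.
Need 3.6ⁿ ≥ 999 ÷ (7700/123) = 122877/7700.
3.6² = 12.96 falls short of 122877/7700 but 3.6³ = 46.656 reaches it, so n = 3.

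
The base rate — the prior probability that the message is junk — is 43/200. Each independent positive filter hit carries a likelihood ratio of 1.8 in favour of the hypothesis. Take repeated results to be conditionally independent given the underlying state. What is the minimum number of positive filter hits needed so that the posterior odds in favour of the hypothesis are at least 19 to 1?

8

Prior odds: 0.215 ÷ 0.785 = 43/157.
Likelihood ratio per positive filter hit = 1.8.
Target odds = 19.
Require 1.8ⁿ ≥ 19 ÷ (43/157) = 2983/43.
1.8⁷ = 4782969/78125 falls short of 2983/43 but 1.8⁸ = 43046721/390625 reaches it, so n = 8.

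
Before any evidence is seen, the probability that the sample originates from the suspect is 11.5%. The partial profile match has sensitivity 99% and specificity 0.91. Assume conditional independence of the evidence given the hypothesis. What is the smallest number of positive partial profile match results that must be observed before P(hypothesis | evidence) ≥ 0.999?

4

Prior odds: 0.115 ÷ 0.885 = 23/177.
False-positive rate = 1 − 0.91 = 0.09; likelihood ratio of a positive = 0.99/0.09 = 11.
Target posterior odds = 0.999/0.001 = 999.
Require 11ⁿ ≥ 999 ÷ (23/177) = 176823/23.
11³ = 1331 falls short of 176823/23 but 11⁴ = 14641 reaches it, so n = 4.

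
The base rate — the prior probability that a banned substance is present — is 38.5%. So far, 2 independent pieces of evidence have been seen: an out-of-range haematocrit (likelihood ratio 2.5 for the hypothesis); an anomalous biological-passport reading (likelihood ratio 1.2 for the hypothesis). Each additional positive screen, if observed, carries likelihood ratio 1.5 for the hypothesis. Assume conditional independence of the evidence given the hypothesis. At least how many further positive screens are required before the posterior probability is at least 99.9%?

Prior odds = 0.385/0.615 = 77/123.
Combined Bayes factor of the evidence already in hand = 2.5 × 1.2 = 3.
Odds after that evidence = (77/123) × 3 = 77/41.
Target odds = 0.999/0.001 = 999.
Need 1.5ⁿ ≥ 999 ÷ (77/41) = 40959/77.
1.5¹⁵ = 14348907/32768 falls short of 40959/77 but 1.5¹⁶ = 43046721/65536 reaches it, so n = 16.

16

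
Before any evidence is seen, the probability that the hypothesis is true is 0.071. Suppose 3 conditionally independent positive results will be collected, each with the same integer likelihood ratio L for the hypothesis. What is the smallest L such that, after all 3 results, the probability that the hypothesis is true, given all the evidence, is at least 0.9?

5

Prior odds = 0.071/0.929 = 71/929.
Target odds = 0.9/0.1 = 9.
Need L³ ≥ 9 ÷ (71/929) = 8361/71.
4³ = 64 < 8361/71 ≤ 125 = 5³, so L = 5.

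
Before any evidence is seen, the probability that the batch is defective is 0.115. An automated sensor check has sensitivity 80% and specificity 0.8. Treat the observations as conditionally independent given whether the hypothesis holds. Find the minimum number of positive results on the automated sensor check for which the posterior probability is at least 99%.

Prior odds = 0.115/0.885 = 23/177.
False-positive rate = 1 − 0.8 = 0.2; likelihood ratio of a positive = 0.8/0.2 = 4.
Target posterior odds = 0.99/0.01 = 99.
Need (23/177) × 4ⁿ ≥ 99, i.e. 4ⁿ ≥ 17523/23.
4⁴ = 256 falls short of 17523/23 but 4⁵ = 1024 reaches it, so n = 5.

5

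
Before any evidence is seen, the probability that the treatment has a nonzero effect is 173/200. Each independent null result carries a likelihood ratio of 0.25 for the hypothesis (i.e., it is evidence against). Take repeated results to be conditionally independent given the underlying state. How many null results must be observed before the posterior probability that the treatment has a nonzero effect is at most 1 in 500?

6

Prior odds = 0.865/0.135 = 173/27.
Likelihood ratio per null result = 0.25.
Target posterior odds = 0.002/0.998 = 1/499.
Require 0.25ⁿ ≤ 1/499 ÷ (173/27) = 27/86327.
0.25⁵ = 1/1024 is still above 27/86327 but 0.25⁶ = 1/4096 is at or below it, so n = 6.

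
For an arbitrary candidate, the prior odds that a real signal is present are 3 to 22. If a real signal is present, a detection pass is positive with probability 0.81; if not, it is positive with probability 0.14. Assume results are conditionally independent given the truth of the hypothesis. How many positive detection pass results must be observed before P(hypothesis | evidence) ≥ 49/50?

Prior odds = 3/22.
Likelihood ratio of a positive = 0.81/0.14 = 81/14.
Target odds: 0.98 ÷ 0.02 = 49.
Require (81/14)ⁿ ≥ 49 ÷ (3/22) = 1078/3.
(81/14)³ = 531441/2744 falls short of 1078/3 but (81/14)⁴ = 43046721/38416 reaches it, so n = 4.

4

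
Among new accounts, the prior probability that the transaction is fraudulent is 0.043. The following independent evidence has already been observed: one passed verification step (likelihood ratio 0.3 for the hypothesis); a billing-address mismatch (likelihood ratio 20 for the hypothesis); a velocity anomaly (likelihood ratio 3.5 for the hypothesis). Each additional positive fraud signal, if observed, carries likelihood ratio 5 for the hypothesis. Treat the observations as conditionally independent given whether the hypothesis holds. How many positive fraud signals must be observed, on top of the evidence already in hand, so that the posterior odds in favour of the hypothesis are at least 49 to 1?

3

Prior odds = 0.043/0.957 = 43/957.
Combined Bayes factor of the evidence already in hand = 0.3 × 20 × 3.5 = 21.
Odds after that evidence = (43/957) × 21 = 301/319.
Target odds = 49.
Need 5ⁿ ≥ 49 ÷ (301/319) = 2233/43.
5² = 25 falls short of 2233/43 but 5³ = 125 reaches it, so n = 3.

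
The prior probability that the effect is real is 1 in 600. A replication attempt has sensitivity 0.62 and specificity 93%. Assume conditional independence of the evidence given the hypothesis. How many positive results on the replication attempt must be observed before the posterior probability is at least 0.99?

Prior odds: (1/600) ÷ (599/600) = 1/599.
False-positive rate = 1 − 0.93 = 0.07; likelihood ratio of a positive = 0.62/0.07 = 62/7.
Target posterior odds = 0.99/0.01 = 99.
Require (62/7)ⁿ ≥ 99 ÷ (1/599) = 59301.
(62/7)⁵ = 916132832/16807 falls short of 59301 but (62/7)⁶ ≈482794 reaches it, so n = 6.

6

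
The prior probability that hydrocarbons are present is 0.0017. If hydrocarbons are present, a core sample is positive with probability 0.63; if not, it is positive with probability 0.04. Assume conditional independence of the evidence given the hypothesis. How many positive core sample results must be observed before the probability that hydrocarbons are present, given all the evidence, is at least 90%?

Prior odds: 0.0017 ÷ 0.9983 = 17/9983.
Likelihood ratio of a positive = 0.63/0.04 = 15.75.
Target posterior odds = 0.9/0.1 = 9.
Require 15.75ⁿ ≥ 9 ÷ (17/9983) = 89847/17.
15.75³ = 3906.984375 falls short of 89847/17 but 15.75⁴ = 15752961/256 reaches it, so n = 4.

4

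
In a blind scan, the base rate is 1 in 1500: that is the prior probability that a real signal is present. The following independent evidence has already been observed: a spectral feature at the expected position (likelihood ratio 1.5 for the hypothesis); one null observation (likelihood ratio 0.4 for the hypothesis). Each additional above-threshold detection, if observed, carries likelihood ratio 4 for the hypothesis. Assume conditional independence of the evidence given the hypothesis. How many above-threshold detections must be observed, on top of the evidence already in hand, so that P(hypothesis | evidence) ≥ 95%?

Prior odds = (1/1500)/(1499/1500) = 1/1499.
Combined Bayes factor of the evidence already in hand = 1.5 × 0.4 = 0.6.
Odds after that evidence = (1/1499) × 0.6 = 3/7495.
Target odds = 0.95/0.05 = 19.
Need 4ⁿ ≥ 19 ÷ (3/7495) = 142405/3.
4⁷ = 16384 falls short of 142405/3 but 4⁸ = 65536 reaches it, so n = 8.

8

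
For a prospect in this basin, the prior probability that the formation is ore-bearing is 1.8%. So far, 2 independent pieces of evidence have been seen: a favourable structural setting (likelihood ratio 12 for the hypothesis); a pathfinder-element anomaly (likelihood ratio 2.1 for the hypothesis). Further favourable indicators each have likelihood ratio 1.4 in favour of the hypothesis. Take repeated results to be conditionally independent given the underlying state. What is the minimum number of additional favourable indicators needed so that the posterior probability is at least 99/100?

16

Prior odds = 0.018/0.982 = 9/491.
Combined Bayes factor of the evidence already in hand = 12 × 2.1 = 25.2.
Odds after that evidence = (9/491) × 25.2 = 1134/2455.
Target odds = 0.99/0.01 = 99.
Need 1.4ⁿ ≥ 99 ÷ (1134/2455) = 27005/126.
1.4¹⁵ ≈155.568 falls short of 27005/126 but 1.4¹⁶ ≈217.795 reaches it, so n = 16.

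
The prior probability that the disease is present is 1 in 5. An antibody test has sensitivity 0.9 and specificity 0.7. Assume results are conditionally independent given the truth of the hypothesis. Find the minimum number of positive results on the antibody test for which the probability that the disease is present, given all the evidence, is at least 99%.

Prior odds = 0.2/0.8 = 0.25.
False-positive rate = 1 − 0.7 = 0.3; likelihood ratio of a positive = 0.9/0.3 = 3.
Target posterior odds = 0.99/0.01 = 99.
Require 3ⁿ ≥ 99 ÷ 0.25 = 396.
3⁵ = 243 falls short of 396 but 3⁶ = 729 reaches it, so n = 6.

6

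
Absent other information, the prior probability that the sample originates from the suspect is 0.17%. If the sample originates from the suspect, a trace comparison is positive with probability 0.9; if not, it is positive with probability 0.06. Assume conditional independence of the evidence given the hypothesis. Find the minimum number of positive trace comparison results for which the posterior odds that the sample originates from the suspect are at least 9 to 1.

4

Prior odds = 0.0017/0.9983 = 17/9983.
Likelihood ratio of a positive = 0.9/0.06 = 15.
Target odds = 9.
Need (17/9983) × 15ⁿ ≥ 9, i.e. 15ⁿ ≥ 89847/17.
15³ = 3375 falls short of 89847/17 but 15⁴ = 50625 reaches it, so n = 4.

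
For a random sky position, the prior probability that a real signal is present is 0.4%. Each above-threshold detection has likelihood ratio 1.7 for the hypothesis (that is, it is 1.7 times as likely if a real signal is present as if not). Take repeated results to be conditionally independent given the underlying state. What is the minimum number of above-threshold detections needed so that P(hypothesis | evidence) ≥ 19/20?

16

Prior odds: 0.004 ÷ 0.996 = 1/249.
Likelihood ratio per above-threshold detection = 1.7.
Target posterior odds = 0.95/0.05 = 19.
Need (1/249) × 1.7ⁿ ≥ 19, i.e. 1.7ⁿ ≥ 4731.
1.7¹⁵ ≈2862.42 falls short of 4731 but 1.7¹⁶ ≈4866.12 reaches it, so n = 16.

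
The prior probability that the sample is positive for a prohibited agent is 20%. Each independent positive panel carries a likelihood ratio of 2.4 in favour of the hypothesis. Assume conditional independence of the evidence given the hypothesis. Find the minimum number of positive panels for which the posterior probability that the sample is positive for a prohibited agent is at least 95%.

Prior odds = 0.2/0.8 = 0.25.
Likelihood ratio per positive panel = 2.4.
Target odds: 0.95 ÷ 0.05 = 19.
Need 0.25 × 2.4ⁿ ≥ 19, i.e. 2.4ⁿ ≥ 76.
2.4⁴ = 33.1776 falls short of 76 but 2.4⁵ = 79.62624 reaches it, so n = 5.

5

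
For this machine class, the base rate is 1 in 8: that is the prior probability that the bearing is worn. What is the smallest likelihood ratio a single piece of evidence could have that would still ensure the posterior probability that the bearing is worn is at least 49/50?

343

Prior odds = 0.125/0.875 = 1/7.
Target odds = 0.98/0.02 = 49.
Required Bayes factor = 49 ÷ (1/7) = 343.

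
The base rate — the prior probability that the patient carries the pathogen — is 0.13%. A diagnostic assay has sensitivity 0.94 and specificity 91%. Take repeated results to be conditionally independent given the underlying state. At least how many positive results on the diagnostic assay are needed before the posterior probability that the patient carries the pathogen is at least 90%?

Prior odds: 0.0013 ÷ 0.9987 = 13/9987.
False-positive rate = 1 − 0.91 = 0.09; likelihood ratio of a positive = 0.94/0.09 = 94/9.
Target odds: 0.9 ÷ 0.1 = 9.
Need (13/9987) × (94/9)ⁿ ≥ 9, i.e. (94/9)ⁿ ≥ 89883/13.
(94/9)³ = 830584/729 falls short of 89883/13 but (94/9)⁴ = 78074896/6561 reaches it, so n = 4.

4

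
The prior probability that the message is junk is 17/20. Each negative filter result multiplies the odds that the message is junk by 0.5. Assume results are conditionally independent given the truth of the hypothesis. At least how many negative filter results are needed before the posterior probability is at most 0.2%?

12

Prior odds = 0.85/0.15 = 17/3.
Likelihood ratio per negative filter result = 0.5.
Target odds: 0.002 ÷ 0.998 = 1/499.
Need (17/3) × 0.5ⁿ ≤ 1/499, i.e. 0.5ⁿ ≤ 3/8483.
0.5¹¹ = 1/2048 is still above 3/8483 but 0.5¹² = 1/4096 is at or below it, so n = 12.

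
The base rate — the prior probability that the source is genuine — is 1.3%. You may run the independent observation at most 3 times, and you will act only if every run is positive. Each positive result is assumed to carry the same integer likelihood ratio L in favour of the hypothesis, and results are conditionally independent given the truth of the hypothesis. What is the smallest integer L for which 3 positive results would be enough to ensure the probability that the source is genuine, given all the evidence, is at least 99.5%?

25

Prior odds = 0.013/0.987 = 13/987.
Target odds = 0.995/0.005 = 199.
Need L³ ≥ 199 ÷ (13/987) = 196413/13.
24³ = 13824 < 196413/13 ≤ 15625 = 25³, so L = 25.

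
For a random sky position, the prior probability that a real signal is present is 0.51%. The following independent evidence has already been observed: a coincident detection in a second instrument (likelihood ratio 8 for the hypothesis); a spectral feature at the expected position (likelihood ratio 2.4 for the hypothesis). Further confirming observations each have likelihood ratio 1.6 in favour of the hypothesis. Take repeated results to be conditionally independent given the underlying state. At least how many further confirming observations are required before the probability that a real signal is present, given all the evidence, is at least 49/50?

14

Prior odds = 0.0051/0.9949 = 51/9949.
Combined Bayes factor of the evidence already in hand = 8 × 2.4 = 19.2.
Odds after that evidence = (51/9949) × 19.2 = 4896/49745.
Target odds = 0.98/0.02 = 49.
Need 1.6ⁿ ≥ 49 ÷ (4896/49745) = 2437505/4896.
1.6¹³ ≈450.36 falls short of 2437505/4896 but 1.6¹⁴ ≈720.576 reaches it, so n = 14.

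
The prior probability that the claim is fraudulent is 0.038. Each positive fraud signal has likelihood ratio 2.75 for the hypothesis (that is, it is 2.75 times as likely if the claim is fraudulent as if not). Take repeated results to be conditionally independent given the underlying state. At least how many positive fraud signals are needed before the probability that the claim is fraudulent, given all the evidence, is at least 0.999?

Prior odds = 0.038/0.962 = 19/481.
Likelihood ratio per positive fraud signal = 2.75.
Target posterior odds = 0.999/0.001 = 999.
Need (19/481) × 2.75ⁿ ≥ 999, i.e. 2.75ⁿ ≥ 480519/19.
2.75¹⁰ ≈24735.9 falls short of 480519/19 but 2.75¹¹ ≈68023.6 reaches it, so n = 11.

11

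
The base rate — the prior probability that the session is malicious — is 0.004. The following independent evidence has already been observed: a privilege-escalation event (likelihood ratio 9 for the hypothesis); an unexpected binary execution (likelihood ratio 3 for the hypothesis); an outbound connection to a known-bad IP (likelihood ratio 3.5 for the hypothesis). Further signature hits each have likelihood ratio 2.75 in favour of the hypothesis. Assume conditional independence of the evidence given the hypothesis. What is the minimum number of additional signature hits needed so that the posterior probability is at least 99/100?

Prior odds = 0.004/0.996 = 1/249.
Combined Bayes factor of the evidence already in hand = 9 × 3 × 3.5 = 94.5.
Odds after that evidence = (1/249) × 94.5 = 63/166.
Target odds = 0.99/0.01 = 99.
Need 2.75ⁿ ≥ 99 ÷ (63/166) = 1826/7.
2.75⁵ = 161051/1024 falls short of 1826/7 but 2.75⁶ = 1771561/4096 reaches it, so n = 6.

6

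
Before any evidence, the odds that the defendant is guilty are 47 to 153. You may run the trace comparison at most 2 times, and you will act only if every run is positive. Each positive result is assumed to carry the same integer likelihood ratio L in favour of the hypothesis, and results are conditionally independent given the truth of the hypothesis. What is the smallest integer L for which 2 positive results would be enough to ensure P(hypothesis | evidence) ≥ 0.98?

13

Prior odds = 47/153.
Target odds = 0.98/0.02 = 49.
Need L² ≥ 49 ÷ (47/153) = 7497/47.
12² = 144 < 7497/47 ≤ 169 = 13², so L = 13.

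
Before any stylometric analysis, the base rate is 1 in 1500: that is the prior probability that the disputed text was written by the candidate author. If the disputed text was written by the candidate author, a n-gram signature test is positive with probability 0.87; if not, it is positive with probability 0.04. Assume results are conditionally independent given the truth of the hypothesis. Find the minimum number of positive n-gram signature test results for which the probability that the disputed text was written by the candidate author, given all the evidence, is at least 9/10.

4

Prior odds = (1/1500)/(1499/1500) = 1/1499.
Likelihood ratio of a positive = 0.87/0.04 = 21.75.
Target posterior odds = 0.9/0.1 = 9.
Require 21.75ⁿ ≥ 9 ÷ (1/1499) = 13491.
21.75³ = 658503/64 falls short of 13491 but 21.75⁴ = 57289761/256 reaches it, so n = 4.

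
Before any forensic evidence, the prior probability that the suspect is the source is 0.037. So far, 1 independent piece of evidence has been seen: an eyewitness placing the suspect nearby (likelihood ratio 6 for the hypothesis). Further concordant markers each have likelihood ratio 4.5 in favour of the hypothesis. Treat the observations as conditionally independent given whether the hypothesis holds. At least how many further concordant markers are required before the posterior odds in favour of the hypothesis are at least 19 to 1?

3

Prior odds = 0.037/0.963 = 37/963.
Bayes factor of the evidence already in hand = 6.
Odds after that evidence = (37/963) × 6 = 74/321.
Target odds = 19.
Need 4.5ⁿ ≥ 19 ÷ (74/321) = 6099/74.
4.5² = 20.25 falls short of 6099/74 but 4.5³ = 91.125 reaches it, so n = 3.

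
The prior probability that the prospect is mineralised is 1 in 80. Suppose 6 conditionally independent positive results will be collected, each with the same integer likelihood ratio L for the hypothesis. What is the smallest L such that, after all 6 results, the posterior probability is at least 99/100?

5

Prior odds = 0.0125/0.9875 = 1/79.
Target odds = 0.99/0.01 = 99.
Need L⁶ ≥ 99 ÷ (1/79) = 7821.
4⁶ = 4096 < 7821 ≤ 15625 = 5⁶, so L = 5.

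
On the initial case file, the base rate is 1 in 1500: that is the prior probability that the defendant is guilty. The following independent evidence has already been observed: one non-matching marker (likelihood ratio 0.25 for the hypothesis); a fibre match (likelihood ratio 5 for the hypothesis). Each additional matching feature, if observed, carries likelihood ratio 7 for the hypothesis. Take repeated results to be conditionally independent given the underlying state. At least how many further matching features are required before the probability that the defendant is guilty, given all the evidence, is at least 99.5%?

Prior odds = (1/1500)/(1499/1500) = 1/1499.
Combined Bayes factor of the evidence already in hand = 0.25 × 5 = 1.25.
Odds after that evidence = (1/1499) × 1.25 = 5/5996.
Target odds = 0.995/0.005 = 199.
Need 7ⁿ ≥ 199 ÷ (5/5996) = 238640.8.
7⁶ = 117649 falls short of 238640.8 but 7⁷ = 823543 reaches it, so n = 7.

7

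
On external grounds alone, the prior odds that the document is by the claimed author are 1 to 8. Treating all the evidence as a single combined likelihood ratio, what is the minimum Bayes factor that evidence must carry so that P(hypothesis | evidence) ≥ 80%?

32

Prior odds = 0.125.
Target odds = 0.8/0.2 = 4.
Required Bayes factor = 4 ÷ 0.125 = 32.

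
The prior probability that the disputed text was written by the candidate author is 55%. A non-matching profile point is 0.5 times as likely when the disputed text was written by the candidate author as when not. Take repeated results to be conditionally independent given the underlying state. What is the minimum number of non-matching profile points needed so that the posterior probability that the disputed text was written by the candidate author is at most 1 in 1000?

Prior odds = 0.55/0.45 = 11/9.
Likelihood ratio per non-matching profile point = 0.5.
Target odds: 0.001 ÷ 0.999 = 1/999.
Require 0.5ⁿ ≤ 1/999 ÷ (11/9) = 1/1221.
0.5¹⁰ = 1/1024 is still above 1/1221 but 0.5¹¹ = 1/2048 is at or below it, so n = 11.

11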